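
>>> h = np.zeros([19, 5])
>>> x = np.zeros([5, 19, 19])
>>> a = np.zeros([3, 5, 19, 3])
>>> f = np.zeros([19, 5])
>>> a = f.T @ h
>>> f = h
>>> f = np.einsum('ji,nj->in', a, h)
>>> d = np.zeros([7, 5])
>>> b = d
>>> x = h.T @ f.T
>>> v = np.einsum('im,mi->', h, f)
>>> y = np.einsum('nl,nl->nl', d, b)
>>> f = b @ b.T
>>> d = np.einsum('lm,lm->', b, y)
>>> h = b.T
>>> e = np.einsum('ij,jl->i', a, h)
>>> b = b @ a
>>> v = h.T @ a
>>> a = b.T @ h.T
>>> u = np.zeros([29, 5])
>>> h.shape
(5, 7)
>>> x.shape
(5, 5)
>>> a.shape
(5, 5)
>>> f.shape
(7, 7)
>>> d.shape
()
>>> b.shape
(7, 5)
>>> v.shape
(7, 5)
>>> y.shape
(7, 5)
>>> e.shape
(5,)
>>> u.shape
(29, 5)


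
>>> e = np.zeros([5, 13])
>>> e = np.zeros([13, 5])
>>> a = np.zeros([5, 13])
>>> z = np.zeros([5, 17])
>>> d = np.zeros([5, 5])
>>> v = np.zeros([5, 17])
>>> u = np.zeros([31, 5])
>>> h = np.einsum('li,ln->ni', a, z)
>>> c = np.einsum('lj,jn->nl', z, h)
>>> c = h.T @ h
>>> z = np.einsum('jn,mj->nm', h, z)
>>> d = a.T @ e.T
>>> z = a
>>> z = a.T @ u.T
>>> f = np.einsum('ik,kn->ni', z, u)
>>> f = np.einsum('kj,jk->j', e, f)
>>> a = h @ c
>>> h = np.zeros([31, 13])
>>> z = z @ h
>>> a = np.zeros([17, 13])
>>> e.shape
(13, 5)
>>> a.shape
(17, 13)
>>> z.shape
(13, 13)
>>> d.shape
(13, 13)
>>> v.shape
(5, 17)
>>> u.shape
(31, 5)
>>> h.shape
(31, 13)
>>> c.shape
(13, 13)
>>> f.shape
(5,)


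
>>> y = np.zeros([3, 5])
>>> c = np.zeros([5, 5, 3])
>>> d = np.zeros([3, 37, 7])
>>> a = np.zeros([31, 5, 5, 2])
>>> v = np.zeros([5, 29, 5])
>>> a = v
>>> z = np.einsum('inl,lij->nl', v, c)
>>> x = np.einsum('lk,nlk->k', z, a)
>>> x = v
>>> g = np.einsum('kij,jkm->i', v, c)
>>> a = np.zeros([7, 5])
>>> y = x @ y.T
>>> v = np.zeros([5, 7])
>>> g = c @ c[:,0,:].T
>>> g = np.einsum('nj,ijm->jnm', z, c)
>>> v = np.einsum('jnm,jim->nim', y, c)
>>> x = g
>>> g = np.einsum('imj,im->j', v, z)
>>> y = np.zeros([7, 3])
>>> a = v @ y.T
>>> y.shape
(7, 3)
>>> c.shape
(5, 5, 3)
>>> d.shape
(3, 37, 7)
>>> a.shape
(29, 5, 7)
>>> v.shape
(29, 5, 3)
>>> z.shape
(29, 5)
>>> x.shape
(5, 29, 3)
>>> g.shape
(3,)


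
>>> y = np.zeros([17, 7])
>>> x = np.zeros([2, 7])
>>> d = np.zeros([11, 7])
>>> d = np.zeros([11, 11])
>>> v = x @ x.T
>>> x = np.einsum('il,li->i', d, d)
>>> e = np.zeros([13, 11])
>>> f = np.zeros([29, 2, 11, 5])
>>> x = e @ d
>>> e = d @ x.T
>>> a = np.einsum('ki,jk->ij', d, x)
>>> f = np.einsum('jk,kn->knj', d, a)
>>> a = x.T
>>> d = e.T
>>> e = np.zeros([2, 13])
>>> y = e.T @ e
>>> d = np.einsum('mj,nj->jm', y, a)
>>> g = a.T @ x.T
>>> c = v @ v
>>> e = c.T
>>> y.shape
(13, 13)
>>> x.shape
(13, 11)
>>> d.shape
(13, 13)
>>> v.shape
(2, 2)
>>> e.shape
(2, 2)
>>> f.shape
(11, 13, 11)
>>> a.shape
(11, 13)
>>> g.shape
(13, 13)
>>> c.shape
(2, 2)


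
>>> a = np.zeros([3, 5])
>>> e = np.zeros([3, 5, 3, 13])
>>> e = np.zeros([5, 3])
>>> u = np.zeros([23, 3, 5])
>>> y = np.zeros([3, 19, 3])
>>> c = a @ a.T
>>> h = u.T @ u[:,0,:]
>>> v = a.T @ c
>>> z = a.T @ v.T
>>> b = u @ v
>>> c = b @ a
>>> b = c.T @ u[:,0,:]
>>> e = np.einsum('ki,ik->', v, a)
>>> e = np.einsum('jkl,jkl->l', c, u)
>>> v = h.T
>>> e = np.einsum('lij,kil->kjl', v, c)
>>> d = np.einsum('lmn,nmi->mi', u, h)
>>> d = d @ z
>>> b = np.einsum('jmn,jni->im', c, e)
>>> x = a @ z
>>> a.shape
(3, 5)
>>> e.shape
(23, 5, 5)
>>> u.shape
(23, 3, 5)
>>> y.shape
(3, 19, 3)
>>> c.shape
(23, 3, 5)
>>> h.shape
(5, 3, 5)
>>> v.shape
(5, 3, 5)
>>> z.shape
(5, 5)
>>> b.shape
(5, 3)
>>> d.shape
(3, 5)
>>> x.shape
(3, 5)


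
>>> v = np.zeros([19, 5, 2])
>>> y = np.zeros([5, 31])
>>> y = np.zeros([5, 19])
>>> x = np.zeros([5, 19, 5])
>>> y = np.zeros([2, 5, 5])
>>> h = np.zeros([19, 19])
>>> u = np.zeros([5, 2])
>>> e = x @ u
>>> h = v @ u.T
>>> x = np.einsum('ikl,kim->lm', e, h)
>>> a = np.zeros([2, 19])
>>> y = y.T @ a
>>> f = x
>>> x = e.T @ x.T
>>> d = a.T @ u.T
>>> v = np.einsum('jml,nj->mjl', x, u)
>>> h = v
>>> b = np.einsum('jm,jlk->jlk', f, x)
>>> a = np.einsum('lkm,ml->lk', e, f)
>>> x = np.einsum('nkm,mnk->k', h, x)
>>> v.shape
(19, 2, 2)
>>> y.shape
(5, 5, 19)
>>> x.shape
(2,)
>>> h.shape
(19, 2, 2)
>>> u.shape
(5, 2)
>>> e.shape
(5, 19, 2)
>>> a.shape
(5, 19)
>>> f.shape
(2, 5)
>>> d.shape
(19, 5)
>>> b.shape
(2, 19, 2)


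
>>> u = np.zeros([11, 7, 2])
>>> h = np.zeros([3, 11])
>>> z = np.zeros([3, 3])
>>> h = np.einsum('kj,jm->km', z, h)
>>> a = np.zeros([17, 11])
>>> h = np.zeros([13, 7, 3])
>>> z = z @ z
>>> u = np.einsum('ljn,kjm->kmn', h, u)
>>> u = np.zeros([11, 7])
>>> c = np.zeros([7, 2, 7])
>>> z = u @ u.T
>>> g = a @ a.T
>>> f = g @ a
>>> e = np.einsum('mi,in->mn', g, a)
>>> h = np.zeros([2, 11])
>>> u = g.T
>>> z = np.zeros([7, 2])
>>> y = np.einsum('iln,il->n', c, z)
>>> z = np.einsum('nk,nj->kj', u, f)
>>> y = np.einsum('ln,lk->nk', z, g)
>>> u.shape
(17, 17)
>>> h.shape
(2, 11)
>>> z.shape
(17, 11)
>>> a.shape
(17, 11)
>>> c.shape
(7, 2, 7)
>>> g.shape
(17, 17)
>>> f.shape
(17, 11)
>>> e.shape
(17, 11)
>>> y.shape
(11, 17)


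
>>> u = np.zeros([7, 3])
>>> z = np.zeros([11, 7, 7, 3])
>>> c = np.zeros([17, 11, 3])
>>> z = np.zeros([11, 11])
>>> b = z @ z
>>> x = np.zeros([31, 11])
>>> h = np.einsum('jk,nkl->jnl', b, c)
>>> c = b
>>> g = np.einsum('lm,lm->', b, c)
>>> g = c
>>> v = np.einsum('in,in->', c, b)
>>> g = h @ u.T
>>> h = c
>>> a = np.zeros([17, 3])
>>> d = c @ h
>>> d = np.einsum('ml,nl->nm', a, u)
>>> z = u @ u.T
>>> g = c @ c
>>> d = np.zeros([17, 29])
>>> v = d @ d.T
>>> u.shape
(7, 3)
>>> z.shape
(7, 7)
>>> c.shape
(11, 11)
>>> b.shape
(11, 11)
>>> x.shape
(31, 11)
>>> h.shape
(11, 11)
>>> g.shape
(11, 11)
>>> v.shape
(17, 17)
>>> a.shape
(17, 3)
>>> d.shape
(17, 29)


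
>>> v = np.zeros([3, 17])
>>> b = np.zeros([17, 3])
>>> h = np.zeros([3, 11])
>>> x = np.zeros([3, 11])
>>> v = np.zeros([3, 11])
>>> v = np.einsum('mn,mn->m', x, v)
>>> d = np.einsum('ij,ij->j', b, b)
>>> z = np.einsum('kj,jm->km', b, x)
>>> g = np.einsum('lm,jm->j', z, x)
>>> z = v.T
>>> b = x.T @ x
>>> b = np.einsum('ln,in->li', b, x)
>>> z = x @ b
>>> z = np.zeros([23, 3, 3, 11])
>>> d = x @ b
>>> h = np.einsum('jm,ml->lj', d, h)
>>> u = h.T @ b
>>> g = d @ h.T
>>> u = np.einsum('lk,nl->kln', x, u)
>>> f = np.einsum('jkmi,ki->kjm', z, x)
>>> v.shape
(3,)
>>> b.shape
(11, 3)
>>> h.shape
(11, 3)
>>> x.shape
(3, 11)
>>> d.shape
(3, 3)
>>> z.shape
(23, 3, 3, 11)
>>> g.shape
(3, 11)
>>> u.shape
(11, 3, 3)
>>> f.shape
(3, 23, 3)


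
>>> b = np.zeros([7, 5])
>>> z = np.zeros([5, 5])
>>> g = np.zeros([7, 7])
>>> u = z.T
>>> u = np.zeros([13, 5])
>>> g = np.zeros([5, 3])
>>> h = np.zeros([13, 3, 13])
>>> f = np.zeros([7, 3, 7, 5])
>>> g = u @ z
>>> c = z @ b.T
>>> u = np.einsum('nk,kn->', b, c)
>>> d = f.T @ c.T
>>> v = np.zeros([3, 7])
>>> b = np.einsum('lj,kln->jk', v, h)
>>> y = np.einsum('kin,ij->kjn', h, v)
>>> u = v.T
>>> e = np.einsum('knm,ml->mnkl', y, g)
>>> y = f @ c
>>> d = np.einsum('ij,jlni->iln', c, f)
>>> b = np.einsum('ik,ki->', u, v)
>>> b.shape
()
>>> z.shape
(5, 5)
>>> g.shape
(13, 5)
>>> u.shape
(7, 3)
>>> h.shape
(13, 3, 13)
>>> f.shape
(7, 3, 7, 5)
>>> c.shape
(5, 7)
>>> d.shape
(5, 3, 7)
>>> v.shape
(3, 7)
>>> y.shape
(7, 3, 7, 7)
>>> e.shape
(13, 7, 13, 5)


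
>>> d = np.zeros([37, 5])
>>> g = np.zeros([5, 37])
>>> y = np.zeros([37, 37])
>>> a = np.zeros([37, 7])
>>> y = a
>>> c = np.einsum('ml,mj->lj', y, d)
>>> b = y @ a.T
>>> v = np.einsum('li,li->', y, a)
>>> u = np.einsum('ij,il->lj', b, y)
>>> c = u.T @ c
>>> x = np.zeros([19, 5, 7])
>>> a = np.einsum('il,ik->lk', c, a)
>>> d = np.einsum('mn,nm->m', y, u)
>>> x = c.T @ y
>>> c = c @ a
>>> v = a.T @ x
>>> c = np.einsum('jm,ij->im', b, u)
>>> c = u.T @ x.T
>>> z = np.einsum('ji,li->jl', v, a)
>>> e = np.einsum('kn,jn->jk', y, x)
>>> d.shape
(37,)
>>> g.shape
(5, 37)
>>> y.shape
(37, 7)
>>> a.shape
(5, 7)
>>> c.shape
(37, 5)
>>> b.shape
(37, 37)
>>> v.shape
(7, 7)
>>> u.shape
(7, 37)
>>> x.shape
(5, 7)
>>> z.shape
(7, 5)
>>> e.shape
(5, 37)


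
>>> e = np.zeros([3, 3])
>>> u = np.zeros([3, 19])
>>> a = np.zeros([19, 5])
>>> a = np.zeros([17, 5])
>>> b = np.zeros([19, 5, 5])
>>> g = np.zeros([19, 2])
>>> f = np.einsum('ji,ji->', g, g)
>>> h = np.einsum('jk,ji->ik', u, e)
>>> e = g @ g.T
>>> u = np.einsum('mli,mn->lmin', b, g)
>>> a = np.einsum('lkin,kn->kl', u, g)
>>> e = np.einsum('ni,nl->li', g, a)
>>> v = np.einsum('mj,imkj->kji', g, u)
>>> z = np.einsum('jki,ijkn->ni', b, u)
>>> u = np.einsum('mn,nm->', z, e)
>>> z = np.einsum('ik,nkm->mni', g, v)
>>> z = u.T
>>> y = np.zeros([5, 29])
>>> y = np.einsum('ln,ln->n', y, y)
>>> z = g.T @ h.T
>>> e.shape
(5, 2)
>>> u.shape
()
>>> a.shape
(19, 5)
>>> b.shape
(19, 5, 5)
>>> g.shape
(19, 2)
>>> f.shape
()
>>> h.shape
(3, 19)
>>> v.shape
(5, 2, 5)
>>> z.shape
(2, 3)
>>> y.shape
(29,)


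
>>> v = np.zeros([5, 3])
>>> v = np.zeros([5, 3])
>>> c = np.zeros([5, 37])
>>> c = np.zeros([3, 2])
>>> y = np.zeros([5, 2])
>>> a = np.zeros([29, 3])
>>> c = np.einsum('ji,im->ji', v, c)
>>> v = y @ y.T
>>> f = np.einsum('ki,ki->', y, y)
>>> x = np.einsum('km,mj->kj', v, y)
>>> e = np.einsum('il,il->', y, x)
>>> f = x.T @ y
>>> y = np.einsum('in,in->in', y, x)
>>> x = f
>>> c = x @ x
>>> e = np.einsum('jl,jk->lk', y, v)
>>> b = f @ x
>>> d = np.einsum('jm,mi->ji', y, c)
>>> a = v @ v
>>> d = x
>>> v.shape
(5, 5)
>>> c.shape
(2, 2)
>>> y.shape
(5, 2)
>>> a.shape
(5, 5)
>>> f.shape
(2, 2)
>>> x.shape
(2, 2)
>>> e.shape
(2, 5)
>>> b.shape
(2, 2)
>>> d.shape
(2, 2)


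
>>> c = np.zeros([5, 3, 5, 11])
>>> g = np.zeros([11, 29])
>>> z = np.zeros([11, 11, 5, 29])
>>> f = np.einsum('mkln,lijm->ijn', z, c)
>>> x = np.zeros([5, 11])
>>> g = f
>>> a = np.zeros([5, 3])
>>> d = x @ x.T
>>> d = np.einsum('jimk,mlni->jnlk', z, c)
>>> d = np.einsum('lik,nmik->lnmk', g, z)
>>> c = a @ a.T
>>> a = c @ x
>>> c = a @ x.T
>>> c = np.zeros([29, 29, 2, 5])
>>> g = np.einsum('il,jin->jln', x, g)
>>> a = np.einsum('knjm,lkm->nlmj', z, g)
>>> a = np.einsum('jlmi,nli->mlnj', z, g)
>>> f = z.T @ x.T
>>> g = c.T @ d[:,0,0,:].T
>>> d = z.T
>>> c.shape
(29, 29, 2, 5)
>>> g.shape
(5, 2, 29, 3)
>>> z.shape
(11, 11, 5, 29)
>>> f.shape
(29, 5, 11, 5)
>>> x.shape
(5, 11)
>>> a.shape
(5, 11, 3, 11)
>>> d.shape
(29, 5, 11, 11)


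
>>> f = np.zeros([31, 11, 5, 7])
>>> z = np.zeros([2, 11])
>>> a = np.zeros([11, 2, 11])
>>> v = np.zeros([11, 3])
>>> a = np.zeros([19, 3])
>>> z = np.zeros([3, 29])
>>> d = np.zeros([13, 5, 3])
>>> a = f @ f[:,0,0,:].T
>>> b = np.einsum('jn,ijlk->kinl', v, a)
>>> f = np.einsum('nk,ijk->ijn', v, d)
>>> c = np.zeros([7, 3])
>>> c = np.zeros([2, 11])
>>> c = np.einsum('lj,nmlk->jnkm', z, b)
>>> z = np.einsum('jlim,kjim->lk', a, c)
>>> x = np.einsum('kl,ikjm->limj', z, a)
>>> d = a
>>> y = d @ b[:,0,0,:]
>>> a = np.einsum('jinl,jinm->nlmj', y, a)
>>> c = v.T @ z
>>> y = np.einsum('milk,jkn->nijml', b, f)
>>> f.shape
(13, 5, 11)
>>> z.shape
(11, 29)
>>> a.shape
(5, 5, 31, 31)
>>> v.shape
(11, 3)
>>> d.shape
(31, 11, 5, 31)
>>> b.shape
(31, 31, 3, 5)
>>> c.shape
(3, 29)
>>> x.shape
(29, 31, 31, 5)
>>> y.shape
(11, 31, 13, 31, 3)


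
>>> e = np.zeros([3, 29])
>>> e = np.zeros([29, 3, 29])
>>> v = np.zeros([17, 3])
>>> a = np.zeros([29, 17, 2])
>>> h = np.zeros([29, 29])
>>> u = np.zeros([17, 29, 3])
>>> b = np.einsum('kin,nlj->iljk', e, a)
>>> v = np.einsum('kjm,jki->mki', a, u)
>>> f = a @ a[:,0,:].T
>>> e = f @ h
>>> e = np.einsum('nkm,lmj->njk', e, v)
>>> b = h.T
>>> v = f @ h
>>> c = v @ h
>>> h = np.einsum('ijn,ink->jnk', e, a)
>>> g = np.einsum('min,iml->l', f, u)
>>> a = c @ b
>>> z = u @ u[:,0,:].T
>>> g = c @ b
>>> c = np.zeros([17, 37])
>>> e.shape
(29, 3, 17)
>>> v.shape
(29, 17, 29)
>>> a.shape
(29, 17, 29)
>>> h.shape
(3, 17, 2)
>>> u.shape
(17, 29, 3)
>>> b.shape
(29, 29)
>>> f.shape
(29, 17, 29)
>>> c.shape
(17, 37)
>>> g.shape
(29, 17, 29)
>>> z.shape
(17, 29, 17)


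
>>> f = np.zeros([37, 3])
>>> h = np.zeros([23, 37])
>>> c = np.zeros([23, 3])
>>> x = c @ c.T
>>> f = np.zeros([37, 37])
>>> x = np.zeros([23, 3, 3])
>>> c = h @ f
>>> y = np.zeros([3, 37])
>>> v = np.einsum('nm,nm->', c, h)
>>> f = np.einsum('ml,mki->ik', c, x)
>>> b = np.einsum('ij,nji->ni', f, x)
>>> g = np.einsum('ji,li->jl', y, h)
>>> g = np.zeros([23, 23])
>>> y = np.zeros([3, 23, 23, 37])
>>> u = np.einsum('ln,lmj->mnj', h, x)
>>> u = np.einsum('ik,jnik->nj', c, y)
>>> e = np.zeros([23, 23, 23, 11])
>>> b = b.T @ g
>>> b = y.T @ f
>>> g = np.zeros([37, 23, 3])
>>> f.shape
(3, 3)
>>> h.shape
(23, 37)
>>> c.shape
(23, 37)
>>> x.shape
(23, 3, 3)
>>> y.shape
(3, 23, 23, 37)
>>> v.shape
()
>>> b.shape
(37, 23, 23, 3)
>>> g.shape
(37, 23, 3)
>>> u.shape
(23, 3)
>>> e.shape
(23, 23, 23, 11)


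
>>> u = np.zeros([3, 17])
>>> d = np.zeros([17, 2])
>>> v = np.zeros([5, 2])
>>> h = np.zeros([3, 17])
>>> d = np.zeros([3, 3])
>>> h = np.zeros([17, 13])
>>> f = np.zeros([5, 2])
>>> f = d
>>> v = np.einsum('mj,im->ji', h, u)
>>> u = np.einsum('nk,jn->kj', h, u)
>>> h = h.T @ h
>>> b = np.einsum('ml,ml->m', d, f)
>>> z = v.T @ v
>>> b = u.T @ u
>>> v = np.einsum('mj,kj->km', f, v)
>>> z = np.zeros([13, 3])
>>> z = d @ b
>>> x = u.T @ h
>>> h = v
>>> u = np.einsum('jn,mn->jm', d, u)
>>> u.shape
(3, 13)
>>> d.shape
(3, 3)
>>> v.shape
(13, 3)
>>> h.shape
(13, 3)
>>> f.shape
(3, 3)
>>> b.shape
(3, 3)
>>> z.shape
(3, 3)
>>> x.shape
(3, 13)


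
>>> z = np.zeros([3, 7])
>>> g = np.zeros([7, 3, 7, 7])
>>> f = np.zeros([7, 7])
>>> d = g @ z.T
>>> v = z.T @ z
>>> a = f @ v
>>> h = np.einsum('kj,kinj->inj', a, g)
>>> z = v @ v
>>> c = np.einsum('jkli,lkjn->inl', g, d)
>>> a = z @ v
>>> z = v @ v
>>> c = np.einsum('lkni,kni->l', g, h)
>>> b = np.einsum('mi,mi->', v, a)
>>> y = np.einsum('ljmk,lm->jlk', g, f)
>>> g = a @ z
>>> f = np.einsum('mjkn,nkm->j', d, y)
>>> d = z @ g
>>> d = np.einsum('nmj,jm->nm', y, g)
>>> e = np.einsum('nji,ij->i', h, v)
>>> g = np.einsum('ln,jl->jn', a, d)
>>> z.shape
(7, 7)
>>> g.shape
(3, 7)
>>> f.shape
(3,)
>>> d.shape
(3, 7)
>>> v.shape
(7, 7)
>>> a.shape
(7, 7)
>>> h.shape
(3, 7, 7)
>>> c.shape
(7,)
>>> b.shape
()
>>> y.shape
(3, 7, 7)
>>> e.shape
(7,)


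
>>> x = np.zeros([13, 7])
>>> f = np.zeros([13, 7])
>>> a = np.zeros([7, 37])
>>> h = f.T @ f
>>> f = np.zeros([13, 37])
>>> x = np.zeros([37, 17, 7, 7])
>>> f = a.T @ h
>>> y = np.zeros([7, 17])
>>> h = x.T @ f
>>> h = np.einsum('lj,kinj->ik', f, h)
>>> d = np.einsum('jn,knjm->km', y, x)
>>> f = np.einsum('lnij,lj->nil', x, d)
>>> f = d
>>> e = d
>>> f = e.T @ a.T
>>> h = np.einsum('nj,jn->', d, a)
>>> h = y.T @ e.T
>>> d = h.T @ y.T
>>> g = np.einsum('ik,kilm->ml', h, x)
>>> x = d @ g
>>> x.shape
(37, 7)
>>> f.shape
(7, 7)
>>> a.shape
(7, 37)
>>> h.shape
(17, 37)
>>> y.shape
(7, 17)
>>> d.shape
(37, 7)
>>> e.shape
(37, 7)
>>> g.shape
(7, 7)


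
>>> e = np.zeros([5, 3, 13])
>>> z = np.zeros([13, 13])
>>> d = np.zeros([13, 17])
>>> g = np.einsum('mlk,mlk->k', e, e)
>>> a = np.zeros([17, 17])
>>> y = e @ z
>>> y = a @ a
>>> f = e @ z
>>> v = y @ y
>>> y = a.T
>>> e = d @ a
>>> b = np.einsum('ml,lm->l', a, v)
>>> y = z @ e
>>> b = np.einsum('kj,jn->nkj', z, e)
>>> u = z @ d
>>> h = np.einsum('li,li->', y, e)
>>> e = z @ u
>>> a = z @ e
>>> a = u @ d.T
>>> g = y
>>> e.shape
(13, 17)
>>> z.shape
(13, 13)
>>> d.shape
(13, 17)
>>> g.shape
(13, 17)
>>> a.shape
(13, 13)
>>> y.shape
(13, 17)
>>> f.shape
(5, 3, 13)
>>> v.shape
(17, 17)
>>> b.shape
(17, 13, 13)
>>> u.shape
(13, 17)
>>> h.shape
()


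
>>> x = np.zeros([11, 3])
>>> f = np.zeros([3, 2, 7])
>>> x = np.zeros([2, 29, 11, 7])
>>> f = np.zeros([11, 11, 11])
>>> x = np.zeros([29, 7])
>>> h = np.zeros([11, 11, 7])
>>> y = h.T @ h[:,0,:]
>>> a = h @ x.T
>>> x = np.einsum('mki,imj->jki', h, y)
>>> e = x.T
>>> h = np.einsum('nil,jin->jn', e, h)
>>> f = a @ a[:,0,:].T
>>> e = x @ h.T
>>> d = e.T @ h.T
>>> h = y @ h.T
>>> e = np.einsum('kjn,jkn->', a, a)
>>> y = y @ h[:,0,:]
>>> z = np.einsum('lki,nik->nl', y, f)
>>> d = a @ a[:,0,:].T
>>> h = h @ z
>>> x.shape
(7, 11, 7)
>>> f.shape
(11, 11, 11)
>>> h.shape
(7, 11, 7)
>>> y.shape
(7, 11, 11)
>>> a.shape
(11, 11, 29)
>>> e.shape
()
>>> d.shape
(11, 11, 11)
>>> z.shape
(11, 7)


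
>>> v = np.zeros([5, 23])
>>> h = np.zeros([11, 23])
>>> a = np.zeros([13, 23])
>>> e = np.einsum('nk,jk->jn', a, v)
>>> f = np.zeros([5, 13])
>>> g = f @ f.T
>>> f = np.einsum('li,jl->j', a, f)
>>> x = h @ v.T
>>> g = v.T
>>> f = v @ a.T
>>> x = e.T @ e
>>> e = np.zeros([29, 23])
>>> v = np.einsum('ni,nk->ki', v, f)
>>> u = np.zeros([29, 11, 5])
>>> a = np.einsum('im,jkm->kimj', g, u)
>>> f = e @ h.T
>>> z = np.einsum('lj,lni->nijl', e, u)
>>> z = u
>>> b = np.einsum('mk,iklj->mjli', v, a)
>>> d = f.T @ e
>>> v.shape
(13, 23)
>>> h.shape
(11, 23)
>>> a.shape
(11, 23, 5, 29)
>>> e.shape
(29, 23)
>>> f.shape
(29, 11)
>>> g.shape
(23, 5)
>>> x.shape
(13, 13)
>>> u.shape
(29, 11, 5)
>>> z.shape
(29, 11, 5)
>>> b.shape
(13, 29, 5, 11)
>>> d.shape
(11, 23)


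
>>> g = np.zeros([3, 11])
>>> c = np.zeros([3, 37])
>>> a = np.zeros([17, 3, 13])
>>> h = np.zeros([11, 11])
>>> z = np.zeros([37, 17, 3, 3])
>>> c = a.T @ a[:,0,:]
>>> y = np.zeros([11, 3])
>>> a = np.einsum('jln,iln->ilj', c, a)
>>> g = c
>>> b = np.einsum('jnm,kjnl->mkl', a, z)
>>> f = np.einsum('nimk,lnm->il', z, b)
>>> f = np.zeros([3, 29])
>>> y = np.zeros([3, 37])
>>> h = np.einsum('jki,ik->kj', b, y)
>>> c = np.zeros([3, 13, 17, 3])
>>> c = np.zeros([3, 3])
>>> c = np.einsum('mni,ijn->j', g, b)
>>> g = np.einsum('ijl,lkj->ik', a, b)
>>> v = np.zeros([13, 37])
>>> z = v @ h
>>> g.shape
(17, 37)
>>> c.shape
(37,)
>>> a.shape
(17, 3, 13)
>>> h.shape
(37, 13)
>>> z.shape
(13, 13)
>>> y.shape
(3, 37)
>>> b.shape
(13, 37, 3)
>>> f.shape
(3, 29)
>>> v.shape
(13, 37)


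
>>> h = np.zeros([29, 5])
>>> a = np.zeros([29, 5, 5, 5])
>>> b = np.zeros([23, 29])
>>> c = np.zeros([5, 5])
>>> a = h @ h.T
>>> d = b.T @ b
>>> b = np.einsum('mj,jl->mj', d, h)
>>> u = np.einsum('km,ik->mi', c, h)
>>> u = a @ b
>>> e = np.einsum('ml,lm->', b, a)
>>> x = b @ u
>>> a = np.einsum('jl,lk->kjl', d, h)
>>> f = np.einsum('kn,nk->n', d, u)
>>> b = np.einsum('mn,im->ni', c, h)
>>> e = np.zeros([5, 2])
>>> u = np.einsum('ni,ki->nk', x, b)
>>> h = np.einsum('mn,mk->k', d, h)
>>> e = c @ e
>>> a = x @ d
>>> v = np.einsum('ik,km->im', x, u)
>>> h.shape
(5,)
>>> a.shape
(29, 29)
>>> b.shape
(5, 29)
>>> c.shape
(5, 5)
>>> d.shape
(29, 29)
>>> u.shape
(29, 5)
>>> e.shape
(5, 2)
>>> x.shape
(29, 29)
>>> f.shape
(29,)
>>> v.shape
(29, 5)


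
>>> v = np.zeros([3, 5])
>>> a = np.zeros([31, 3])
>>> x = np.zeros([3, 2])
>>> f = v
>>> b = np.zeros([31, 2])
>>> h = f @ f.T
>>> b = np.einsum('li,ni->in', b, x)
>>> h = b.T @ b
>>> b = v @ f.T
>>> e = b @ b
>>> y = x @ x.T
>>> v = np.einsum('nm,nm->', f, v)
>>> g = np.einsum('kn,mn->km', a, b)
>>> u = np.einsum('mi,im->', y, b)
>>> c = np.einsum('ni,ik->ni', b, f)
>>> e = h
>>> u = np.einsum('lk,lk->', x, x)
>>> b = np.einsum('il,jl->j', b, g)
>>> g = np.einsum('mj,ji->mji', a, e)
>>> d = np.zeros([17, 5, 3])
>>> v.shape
()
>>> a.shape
(31, 3)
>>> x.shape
(3, 2)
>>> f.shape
(3, 5)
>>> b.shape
(31,)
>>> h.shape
(3, 3)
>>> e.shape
(3, 3)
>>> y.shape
(3, 3)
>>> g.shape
(31, 3, 3)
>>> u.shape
()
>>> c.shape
(3, 3)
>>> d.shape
(17, 5, 3)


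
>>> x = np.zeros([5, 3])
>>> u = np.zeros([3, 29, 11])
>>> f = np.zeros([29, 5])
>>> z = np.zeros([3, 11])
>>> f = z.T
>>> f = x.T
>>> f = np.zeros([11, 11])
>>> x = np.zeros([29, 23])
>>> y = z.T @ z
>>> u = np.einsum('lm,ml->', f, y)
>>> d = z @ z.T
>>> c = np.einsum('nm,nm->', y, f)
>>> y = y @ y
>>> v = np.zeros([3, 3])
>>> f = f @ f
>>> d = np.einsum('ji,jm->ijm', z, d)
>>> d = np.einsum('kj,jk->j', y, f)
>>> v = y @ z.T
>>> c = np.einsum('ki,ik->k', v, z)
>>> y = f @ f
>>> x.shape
(29, 23)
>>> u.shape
()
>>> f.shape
(11, 11)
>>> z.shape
(3, 11)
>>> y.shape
(11, 11)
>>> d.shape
(11,)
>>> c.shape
(11,)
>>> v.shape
(11, 3)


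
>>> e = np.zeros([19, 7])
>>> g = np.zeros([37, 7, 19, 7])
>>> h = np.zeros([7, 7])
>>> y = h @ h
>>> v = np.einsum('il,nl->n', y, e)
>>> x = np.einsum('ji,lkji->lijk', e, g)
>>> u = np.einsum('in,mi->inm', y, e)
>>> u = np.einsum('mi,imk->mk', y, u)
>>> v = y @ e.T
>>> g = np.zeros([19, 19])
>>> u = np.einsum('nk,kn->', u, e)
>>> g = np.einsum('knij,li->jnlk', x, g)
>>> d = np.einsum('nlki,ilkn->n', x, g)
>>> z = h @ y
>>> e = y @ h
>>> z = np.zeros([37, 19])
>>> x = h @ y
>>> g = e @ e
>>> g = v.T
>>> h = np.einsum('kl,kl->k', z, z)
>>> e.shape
(7, 7)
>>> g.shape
(19, 7)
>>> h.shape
(37,)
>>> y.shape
(7, 7)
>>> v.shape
(7, 19)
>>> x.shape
(7, 7)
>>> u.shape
()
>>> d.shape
(37,)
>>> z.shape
(37, 19)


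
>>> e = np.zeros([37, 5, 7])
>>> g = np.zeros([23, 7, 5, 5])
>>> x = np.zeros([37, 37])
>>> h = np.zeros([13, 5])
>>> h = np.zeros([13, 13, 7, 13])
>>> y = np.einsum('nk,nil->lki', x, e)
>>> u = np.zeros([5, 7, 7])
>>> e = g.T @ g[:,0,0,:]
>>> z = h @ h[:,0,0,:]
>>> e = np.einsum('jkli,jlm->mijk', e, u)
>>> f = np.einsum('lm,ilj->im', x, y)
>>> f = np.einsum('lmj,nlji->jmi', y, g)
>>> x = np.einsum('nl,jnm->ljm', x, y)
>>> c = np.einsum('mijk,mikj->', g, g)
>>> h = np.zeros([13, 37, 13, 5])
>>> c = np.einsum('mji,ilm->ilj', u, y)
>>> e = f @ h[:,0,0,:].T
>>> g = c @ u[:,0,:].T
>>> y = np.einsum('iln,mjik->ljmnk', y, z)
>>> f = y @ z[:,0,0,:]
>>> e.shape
(5, 37, 13)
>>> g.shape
(7, 37, 5)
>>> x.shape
(37, 7, 5)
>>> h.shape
(13, 37, 13, 5)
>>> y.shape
(37, 13, 13, 5, 13)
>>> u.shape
(5, 7, 7)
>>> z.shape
(13, 13, 7, 13)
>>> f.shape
(37, 13, 13, 5, 13)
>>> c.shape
(7, 37, 7)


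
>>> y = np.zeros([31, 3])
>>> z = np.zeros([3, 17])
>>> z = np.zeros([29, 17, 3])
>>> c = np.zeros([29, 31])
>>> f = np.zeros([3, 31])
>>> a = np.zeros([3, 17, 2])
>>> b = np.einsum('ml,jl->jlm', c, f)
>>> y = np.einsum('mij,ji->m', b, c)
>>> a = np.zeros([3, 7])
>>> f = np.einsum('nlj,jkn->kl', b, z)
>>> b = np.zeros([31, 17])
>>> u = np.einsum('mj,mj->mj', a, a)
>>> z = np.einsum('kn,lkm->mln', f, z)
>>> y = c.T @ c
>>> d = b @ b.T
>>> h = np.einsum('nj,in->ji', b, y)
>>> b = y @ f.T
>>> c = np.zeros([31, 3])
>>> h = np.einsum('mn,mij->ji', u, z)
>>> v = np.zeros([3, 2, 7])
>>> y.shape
(31, 31)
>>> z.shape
(3, 29, 31)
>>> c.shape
(31, 3)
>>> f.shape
(17, 31)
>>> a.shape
(3, 7)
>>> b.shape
(31, 17)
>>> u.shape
(3, 7)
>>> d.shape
(31, 31)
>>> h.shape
(31, 29)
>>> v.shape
(3, 2, 7)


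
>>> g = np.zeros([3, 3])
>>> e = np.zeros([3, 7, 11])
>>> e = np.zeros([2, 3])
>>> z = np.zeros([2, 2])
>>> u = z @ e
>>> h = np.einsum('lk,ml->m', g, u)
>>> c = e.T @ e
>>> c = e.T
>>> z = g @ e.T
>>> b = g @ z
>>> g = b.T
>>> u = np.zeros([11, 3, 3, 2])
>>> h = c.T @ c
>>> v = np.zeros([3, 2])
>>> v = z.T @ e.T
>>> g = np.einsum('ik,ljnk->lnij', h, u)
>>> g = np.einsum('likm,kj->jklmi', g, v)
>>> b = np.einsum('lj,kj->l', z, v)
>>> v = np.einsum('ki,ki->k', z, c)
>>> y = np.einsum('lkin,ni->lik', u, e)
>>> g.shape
(2, 2, 11, 3, 3)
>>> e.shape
(2, 3)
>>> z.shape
(3, 2)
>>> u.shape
(11, 3, 3, 2)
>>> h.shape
(2, 2)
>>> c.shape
(3, 2)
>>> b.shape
(3,)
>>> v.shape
(3,)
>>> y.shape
(11, 3, 3)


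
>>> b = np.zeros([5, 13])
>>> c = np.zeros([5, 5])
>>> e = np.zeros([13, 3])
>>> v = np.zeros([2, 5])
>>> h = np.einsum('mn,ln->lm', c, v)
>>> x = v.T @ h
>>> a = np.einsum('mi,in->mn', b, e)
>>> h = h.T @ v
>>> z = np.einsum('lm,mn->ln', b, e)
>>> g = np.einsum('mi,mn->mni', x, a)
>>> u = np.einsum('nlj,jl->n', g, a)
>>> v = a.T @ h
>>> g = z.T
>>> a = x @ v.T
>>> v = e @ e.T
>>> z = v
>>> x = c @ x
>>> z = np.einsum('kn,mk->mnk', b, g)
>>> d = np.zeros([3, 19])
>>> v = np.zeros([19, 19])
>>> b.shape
(5, 13)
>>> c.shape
(5, 5)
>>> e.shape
(13, 3)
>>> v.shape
(19, 19)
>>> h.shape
(5, 5)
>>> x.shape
(5, 5)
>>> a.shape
(5, 3)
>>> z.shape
(3, 13, 5)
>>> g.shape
(3, 5)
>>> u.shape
(5,)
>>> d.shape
(3, 19)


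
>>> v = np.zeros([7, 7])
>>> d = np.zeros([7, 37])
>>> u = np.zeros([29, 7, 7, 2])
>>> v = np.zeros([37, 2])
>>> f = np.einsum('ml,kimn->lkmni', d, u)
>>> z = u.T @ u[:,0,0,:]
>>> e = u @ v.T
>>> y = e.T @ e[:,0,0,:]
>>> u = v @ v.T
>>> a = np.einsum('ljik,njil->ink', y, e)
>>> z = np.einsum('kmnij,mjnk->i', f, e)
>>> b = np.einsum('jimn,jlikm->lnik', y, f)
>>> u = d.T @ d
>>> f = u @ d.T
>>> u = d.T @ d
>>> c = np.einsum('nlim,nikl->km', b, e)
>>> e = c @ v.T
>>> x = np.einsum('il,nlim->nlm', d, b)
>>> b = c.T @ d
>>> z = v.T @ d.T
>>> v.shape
(37, 2)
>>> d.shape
(7, 37)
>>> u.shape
(37, 37)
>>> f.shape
(37, 7)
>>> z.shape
(2, 7)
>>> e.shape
(7, 37)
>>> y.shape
(37, 7, 7, 37)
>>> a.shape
(7, 29, 37)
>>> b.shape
(2, 37)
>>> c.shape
(7, 2)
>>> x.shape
(29, 37, 2)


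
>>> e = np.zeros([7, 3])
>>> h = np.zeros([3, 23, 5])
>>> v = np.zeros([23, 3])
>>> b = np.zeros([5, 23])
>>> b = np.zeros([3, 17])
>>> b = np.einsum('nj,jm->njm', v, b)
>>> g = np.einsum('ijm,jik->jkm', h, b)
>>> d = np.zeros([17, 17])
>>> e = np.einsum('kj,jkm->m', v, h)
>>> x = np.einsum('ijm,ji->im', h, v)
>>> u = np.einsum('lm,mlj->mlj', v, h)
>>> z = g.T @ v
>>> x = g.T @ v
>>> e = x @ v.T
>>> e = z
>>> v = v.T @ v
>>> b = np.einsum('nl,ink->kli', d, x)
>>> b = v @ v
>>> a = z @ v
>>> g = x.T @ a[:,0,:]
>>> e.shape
(5, 17, 3)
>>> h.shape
(3, 23, 5)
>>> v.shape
(3, 3)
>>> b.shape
(3, 3)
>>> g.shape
(3, 17, 3)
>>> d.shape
(17, 17)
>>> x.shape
(5, 17, 3)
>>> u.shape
(3, 23, 5)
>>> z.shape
(5, 17, 3)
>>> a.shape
(5, 17, 3)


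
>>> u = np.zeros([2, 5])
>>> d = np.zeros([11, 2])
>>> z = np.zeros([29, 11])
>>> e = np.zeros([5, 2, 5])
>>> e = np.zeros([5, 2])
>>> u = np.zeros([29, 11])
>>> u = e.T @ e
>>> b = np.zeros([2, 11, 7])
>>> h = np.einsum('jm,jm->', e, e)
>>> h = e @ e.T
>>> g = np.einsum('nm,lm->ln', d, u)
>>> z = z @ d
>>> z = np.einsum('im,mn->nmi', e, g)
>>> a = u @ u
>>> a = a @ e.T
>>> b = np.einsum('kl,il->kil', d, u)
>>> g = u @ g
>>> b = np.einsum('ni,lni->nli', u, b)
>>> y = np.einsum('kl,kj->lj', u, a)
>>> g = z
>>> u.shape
(2, 2)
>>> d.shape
(11, 2)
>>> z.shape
(11, 2, 5)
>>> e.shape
(5, 2)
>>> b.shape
(2, 11, 2)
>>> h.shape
(5, 5)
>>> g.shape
(11, 2, 5)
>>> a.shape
(2, 5)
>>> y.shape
(2, 5)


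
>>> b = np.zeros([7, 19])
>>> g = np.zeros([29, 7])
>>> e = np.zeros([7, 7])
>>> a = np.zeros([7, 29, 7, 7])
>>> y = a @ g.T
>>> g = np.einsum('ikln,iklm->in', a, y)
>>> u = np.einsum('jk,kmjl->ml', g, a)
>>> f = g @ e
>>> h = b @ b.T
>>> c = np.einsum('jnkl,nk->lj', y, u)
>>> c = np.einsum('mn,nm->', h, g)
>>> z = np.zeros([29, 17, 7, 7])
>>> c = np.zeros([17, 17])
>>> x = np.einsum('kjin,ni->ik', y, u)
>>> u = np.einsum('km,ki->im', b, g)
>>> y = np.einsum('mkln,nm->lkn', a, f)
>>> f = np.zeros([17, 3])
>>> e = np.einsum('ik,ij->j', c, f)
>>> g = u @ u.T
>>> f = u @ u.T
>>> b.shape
(7, 19)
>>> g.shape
(7, 7)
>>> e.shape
(3,)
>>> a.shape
(7, 29, 7, 7)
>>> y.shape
(7, 29, 7)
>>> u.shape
(7, 19)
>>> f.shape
(7, 7)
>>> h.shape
(7, 7)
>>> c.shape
(17, 17)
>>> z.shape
(29, 17, 7, 7)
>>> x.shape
(7, 7)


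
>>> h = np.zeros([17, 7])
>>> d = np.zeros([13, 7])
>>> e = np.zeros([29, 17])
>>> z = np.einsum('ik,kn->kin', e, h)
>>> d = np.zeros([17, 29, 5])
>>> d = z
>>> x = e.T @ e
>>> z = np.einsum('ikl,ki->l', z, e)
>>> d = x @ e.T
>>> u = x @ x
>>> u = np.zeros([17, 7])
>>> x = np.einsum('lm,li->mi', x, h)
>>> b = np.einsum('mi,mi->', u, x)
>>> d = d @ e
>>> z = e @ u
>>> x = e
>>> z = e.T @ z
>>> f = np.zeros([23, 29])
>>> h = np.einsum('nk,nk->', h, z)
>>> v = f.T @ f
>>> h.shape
()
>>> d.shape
(17, 17)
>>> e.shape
(29, 17)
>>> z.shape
(17, 7)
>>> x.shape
(29, 17)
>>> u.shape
(17, 7)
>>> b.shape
()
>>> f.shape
(23, 29)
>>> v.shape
(29, 29)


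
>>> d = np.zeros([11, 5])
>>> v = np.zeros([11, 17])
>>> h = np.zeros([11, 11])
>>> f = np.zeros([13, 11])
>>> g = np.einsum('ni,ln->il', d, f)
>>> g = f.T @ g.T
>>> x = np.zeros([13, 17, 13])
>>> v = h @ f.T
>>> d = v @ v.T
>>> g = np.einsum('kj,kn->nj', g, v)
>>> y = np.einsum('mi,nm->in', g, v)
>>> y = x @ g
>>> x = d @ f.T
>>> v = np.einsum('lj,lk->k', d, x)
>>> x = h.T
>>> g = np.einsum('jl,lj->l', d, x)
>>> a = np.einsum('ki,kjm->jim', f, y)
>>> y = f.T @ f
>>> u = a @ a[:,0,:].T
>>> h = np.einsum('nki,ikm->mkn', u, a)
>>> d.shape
(11, 11)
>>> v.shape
(13,)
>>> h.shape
(5, 11, 17)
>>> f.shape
(13, 11)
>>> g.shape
(11,)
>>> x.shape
(11, 11)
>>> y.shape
(11, 11)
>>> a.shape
(17, 11, 5)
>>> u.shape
(17, 11, 17)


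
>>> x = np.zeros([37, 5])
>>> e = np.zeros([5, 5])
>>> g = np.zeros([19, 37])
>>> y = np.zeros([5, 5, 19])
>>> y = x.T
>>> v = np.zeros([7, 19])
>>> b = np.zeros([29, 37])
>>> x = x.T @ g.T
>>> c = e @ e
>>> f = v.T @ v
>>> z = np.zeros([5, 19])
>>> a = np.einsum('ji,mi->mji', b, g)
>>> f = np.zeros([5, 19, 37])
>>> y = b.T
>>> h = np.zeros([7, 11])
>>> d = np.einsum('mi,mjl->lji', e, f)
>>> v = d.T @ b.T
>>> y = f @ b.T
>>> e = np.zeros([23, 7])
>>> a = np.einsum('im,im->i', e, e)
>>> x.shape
(5, 19)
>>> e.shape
(23, 7)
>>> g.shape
(19, 37)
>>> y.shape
(5, 19, 29)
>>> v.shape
(5, 19, 29)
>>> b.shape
(29, 37)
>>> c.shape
(5, 5)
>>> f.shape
(5, 19, 37)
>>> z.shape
(5, 19)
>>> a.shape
(23,)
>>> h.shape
(7, 11)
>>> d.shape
(37, 19, 5)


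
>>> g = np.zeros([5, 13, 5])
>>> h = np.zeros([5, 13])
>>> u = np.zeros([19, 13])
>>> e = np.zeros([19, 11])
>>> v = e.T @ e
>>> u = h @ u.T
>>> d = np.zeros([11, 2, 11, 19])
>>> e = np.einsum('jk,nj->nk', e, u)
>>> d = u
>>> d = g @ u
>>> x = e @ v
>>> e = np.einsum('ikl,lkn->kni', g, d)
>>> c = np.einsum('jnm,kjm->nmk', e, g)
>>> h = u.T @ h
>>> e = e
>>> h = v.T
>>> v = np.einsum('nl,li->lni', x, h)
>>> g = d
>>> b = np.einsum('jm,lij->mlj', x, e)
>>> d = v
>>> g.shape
(5, 13, 19)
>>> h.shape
(11, 11)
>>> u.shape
(5, 19)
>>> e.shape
(13, 19, 5)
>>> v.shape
(11, 5, 11)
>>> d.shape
(11, 5, 11)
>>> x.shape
(5, 11)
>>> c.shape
(19, 5, 5)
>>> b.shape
(11, 13, 5)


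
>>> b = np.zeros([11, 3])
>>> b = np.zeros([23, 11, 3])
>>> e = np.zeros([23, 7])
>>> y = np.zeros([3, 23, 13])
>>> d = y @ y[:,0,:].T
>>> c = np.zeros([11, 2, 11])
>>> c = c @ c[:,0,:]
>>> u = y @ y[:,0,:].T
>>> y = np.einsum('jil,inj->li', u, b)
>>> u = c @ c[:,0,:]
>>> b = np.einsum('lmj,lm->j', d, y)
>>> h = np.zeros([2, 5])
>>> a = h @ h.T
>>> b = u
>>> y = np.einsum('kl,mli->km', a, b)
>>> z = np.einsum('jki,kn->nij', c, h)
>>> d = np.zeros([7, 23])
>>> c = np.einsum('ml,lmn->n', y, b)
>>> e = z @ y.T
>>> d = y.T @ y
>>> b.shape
(11, 2, 11)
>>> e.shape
(5, 11, 2)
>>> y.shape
(2, 11)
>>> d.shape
(11, 11)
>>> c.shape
(11,)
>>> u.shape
(11, 2, 11)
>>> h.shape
(2, 5)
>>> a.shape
(2, 2)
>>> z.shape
(5, 11, 11)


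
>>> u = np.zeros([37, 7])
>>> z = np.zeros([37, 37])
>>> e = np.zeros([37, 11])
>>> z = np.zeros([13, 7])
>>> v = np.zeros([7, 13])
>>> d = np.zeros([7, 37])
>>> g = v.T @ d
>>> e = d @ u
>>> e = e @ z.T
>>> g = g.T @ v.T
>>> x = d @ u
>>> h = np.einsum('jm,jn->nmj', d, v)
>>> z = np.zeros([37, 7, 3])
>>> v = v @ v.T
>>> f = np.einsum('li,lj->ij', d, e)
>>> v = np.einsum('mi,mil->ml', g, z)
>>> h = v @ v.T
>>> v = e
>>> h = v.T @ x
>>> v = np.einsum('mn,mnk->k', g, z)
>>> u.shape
(37, 7)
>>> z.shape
(37, 7, 3)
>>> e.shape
(7, 13)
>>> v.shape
(3,)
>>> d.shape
(7, 37)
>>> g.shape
(37, 7)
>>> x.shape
(7, 7)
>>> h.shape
(13, 7)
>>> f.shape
(37, 13)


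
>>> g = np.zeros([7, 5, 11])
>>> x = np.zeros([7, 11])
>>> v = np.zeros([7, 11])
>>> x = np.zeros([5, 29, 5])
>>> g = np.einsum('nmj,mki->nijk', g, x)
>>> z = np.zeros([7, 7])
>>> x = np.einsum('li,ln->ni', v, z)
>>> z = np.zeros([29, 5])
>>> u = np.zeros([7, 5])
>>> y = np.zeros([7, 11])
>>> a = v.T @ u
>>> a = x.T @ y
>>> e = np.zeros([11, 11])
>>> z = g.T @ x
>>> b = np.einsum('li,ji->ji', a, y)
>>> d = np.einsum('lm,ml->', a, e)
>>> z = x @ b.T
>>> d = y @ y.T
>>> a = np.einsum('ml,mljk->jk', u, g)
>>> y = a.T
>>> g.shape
(7, 5, 11, 29)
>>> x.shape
(7, 11)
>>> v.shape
(7, 11)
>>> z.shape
(7, 7)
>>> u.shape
(7, 5)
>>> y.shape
(29, 11)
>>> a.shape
(11, 29)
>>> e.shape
(11, 11)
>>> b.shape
(7, 11)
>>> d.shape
(7, 7)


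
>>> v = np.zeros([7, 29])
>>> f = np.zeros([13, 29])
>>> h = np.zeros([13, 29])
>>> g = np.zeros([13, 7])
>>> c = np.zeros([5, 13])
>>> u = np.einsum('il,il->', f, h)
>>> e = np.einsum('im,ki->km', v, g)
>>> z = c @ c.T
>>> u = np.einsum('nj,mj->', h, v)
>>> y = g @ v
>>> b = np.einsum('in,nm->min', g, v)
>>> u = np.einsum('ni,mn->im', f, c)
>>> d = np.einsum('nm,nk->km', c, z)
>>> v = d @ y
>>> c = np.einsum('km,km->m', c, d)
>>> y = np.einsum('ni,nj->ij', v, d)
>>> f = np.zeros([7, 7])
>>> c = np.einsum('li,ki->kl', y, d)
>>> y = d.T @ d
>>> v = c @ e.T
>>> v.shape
(5, 13)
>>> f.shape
(7, 7)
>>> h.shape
(13, 29)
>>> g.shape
(13, 7)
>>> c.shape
(5, 29)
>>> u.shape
(29, 5)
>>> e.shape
(13, 29)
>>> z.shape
(5, 5)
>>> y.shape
(13, 13)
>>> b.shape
(29, 13, 7)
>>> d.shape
(5, 13)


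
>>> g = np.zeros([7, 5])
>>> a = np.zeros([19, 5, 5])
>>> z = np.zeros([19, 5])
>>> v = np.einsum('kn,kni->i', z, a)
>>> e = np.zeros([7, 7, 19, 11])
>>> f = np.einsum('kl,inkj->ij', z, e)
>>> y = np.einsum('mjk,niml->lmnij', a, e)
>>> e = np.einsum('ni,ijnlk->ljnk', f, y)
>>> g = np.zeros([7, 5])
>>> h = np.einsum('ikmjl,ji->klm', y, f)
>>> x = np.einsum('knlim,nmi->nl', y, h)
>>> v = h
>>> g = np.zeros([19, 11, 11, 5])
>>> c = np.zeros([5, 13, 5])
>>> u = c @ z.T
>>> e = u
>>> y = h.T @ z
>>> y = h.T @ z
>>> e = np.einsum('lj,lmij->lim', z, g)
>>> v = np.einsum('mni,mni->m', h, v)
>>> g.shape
(19, 11, 11, 5)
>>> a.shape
(19, 5, 5)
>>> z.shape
(19, 5)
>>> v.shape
(19,)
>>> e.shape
(19, 11, 11)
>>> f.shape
(7, 11)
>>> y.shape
(7, 5, 5)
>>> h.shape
(19, 5, 7)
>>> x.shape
(19, 7)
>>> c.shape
(5, 13, 5)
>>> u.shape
(5, 13, 19)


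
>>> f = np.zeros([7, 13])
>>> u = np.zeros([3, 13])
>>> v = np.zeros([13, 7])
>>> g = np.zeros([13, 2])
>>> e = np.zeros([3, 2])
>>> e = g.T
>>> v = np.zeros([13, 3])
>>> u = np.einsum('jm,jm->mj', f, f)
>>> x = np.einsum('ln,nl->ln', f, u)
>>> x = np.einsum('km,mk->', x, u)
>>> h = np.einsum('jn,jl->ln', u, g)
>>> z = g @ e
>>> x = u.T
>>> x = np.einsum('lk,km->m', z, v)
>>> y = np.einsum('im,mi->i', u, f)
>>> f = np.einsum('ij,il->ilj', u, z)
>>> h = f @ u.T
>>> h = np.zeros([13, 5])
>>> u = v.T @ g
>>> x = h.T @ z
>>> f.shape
(13, 13, 7)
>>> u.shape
(3, 2)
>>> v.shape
(13, 3)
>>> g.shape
(13, 2)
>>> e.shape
(2, 13)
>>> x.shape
(5, 13)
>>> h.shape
(13, 5)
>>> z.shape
(13, 13)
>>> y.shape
(13,)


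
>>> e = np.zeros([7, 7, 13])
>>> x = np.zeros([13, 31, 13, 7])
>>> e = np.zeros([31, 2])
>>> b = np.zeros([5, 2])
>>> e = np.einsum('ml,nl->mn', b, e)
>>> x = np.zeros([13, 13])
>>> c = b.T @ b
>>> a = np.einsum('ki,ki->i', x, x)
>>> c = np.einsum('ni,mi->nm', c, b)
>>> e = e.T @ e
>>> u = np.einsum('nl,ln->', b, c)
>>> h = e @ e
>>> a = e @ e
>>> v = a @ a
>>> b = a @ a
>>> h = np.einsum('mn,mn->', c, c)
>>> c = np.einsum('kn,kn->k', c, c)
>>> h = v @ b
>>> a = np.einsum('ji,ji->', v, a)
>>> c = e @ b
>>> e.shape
(31, 31)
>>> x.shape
(13, 13)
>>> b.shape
(31, 31)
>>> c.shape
(31, 31)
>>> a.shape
()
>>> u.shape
()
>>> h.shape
(31, 31)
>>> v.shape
(31, 31)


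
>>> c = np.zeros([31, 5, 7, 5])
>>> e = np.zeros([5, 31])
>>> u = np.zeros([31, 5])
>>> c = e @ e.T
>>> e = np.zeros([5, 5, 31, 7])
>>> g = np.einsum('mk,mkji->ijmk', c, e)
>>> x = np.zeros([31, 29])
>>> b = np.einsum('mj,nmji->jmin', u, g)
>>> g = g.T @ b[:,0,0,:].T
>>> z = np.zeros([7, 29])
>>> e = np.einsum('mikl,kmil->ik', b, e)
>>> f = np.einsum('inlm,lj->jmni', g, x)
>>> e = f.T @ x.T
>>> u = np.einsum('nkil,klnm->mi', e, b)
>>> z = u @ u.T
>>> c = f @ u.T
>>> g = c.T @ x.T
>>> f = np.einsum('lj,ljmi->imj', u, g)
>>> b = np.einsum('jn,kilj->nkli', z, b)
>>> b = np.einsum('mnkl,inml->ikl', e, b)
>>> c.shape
(29, 5, 5, 7)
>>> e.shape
(5, 5, 5, 31)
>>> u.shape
(7, 5)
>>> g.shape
(7, 5, 5, 31)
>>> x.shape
(31, 29)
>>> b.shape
(7, 5, 31)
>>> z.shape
(7, 7)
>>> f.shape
(31, 5, 5)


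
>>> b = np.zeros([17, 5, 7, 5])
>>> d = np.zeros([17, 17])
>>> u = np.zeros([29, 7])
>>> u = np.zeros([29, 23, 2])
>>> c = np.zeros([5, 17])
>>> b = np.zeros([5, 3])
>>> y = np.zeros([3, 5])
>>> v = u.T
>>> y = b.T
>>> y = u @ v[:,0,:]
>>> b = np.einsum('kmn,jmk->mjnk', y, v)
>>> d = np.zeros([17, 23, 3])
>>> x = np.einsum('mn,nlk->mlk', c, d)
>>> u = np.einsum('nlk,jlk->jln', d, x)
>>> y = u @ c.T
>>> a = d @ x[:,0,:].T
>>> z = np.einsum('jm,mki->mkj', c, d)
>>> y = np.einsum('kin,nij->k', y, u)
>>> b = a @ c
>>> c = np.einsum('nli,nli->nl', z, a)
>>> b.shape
(17, 23, 17)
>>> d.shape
(17, 23, 3)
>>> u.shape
(5, 23, 17)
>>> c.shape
(17, 23)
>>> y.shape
(5,)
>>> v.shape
(2, 23, 29)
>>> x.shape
(5, 23, 3)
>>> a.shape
(17, 23, 5)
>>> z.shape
(17, 23, 5)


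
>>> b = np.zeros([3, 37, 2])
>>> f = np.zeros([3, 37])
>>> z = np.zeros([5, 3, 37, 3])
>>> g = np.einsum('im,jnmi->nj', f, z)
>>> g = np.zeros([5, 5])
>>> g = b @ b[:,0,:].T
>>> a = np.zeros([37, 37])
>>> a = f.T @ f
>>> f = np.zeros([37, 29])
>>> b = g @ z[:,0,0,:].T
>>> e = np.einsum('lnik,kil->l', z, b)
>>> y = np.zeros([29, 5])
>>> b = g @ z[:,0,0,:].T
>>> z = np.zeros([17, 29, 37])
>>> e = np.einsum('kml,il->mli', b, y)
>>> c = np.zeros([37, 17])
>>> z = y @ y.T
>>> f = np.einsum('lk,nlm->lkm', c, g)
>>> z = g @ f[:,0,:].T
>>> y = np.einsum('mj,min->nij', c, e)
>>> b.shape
(3, 37, 5)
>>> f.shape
(37, 17, 3)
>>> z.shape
(3, 37, 37)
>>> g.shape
(3, 37, 3)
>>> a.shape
(37, 37)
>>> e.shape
(37, 5, 29)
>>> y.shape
(29, 5, 17)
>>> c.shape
(37, 17)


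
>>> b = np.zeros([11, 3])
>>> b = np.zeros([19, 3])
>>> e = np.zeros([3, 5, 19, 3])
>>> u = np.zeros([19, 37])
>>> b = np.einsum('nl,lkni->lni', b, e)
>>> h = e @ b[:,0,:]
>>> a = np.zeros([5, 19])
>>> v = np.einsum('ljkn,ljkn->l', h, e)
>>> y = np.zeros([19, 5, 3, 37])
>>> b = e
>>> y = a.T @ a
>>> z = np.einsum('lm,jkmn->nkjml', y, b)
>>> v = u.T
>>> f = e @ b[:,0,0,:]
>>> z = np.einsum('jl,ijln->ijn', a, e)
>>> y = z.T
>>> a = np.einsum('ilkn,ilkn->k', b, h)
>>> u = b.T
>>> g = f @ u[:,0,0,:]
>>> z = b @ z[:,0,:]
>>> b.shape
(3, 5, 19, 3)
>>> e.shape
(3, 5, 19, 3)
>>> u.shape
(3, 19, 5, 3)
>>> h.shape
(3, 5, 19, 3)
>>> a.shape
(19,)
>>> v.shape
(37, 19)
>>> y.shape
(3, 5, 3)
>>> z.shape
(3, 5, 19, 3)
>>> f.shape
(3, 5, 19, 3)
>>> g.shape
(3, 5, 19, 3)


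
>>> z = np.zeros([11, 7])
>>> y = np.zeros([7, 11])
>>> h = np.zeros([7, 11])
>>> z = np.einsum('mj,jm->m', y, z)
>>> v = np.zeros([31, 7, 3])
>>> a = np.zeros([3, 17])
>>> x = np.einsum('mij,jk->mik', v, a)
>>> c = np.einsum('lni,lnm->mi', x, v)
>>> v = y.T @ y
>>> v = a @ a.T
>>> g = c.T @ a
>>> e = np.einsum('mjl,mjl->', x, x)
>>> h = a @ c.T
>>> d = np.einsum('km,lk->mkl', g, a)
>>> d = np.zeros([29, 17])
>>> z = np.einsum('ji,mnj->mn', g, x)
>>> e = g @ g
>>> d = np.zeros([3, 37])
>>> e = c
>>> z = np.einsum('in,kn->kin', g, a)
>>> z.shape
(3, 17, 17)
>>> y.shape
(7, 11)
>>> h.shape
(3, 3)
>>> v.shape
(3, 3)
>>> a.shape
(3, 17)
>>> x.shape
(31, 7, 17)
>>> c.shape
(3, 17)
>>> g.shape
(17, 17)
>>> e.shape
(3, 17)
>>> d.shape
(3, 37)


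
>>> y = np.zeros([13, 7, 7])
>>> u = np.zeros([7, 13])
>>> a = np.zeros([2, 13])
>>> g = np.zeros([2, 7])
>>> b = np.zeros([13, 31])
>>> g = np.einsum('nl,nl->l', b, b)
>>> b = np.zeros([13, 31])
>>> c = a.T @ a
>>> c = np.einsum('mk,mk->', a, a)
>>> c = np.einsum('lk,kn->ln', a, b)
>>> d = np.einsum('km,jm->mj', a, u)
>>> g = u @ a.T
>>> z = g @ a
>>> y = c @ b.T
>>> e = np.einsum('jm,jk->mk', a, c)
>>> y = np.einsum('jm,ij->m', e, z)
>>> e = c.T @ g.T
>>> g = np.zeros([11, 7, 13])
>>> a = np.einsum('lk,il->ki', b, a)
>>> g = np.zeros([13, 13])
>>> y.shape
(31,)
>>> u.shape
(7, 13)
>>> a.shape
(31, 2)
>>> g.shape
(13, 13)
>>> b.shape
(13, 31)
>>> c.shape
(2, 31)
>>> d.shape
(13, 7)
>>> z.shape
(7, 13)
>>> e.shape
(31, 7)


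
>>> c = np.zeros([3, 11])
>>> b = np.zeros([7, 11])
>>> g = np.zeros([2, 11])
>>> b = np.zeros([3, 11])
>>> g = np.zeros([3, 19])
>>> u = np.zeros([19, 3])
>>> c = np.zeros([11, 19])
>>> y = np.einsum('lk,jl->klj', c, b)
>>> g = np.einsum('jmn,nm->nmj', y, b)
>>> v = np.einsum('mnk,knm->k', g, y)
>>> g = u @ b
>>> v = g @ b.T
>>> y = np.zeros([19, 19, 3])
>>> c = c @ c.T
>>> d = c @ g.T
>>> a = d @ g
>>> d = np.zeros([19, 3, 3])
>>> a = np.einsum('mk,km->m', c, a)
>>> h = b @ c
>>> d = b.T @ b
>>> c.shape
(11, 11)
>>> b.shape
(3, 11)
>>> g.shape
(19, 11)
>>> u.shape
(19, 3)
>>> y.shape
(19, 19, 3)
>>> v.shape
(19, 3)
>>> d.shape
(11, 11)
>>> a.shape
(11,)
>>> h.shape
(3, 11)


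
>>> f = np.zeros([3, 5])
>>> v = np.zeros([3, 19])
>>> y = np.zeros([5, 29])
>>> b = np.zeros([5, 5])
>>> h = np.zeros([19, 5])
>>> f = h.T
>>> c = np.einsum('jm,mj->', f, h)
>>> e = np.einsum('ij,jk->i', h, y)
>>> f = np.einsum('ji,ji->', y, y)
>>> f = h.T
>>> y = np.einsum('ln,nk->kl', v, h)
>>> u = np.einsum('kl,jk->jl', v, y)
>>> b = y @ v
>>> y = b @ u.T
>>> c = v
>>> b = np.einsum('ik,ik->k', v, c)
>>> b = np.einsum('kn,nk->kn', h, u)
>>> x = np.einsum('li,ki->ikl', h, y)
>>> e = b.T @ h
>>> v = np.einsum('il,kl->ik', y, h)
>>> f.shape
(5, 19)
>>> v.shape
(5, 19)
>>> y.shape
(5, 5)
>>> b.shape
(19, 5)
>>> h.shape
(19, 5)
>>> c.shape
(3, 19)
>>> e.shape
(5, 5)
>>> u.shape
(5, 19)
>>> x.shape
(5, 5, 19)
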